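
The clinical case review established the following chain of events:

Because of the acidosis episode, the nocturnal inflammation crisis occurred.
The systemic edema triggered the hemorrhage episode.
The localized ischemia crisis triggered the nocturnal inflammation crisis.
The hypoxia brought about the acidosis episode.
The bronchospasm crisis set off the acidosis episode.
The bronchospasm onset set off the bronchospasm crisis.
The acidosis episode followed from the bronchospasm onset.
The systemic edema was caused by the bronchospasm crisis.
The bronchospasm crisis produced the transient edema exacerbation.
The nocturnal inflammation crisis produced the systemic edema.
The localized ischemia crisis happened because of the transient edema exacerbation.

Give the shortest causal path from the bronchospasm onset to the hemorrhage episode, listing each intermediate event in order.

the bronchospasm onset → the bronchospasm crisis → the systemic edema → the hemorrhage episode

the bronchospasm onset → the bronchospasm crisis
the bronchospasm crisis → the systemic edema
the systemic edema → the hemorrhage episode
Length: 3 steps.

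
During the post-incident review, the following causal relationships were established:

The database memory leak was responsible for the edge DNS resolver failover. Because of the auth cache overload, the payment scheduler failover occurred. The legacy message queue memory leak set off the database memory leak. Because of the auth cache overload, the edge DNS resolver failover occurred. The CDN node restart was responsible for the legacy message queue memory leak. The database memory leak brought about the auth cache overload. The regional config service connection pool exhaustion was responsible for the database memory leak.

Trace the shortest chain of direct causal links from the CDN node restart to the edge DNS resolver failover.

the CDN node restart → the legacy message queue memory leak
the legacy message queue memory leak → the database memory leak
the database memory leak → the edge DNS resolver failover
Length: 3 steps.

the CDN node restart → the legacy message queue memory leak → the database memory leak → the edge DNS resolver failover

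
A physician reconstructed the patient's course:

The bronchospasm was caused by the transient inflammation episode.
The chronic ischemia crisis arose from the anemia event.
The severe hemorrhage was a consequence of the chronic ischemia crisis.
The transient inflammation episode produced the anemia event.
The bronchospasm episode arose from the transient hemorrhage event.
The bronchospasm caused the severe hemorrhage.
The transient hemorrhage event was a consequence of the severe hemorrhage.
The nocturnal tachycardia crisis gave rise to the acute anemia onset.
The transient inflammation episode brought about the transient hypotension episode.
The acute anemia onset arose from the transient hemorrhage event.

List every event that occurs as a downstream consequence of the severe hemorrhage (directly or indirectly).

Direct effects: the transient hemorrhage event.
2 steps out: the acute anemia onset, the bronchospasm episode.
Not reachable from it: the transient inflammation episode, the bronchospasm, the anemia event, the chronic ischemia crisis, the nocturnal tachycardia crisis, the transient hypotension episode.

the acute anemia onset, the bronchospasm episode, the transient hemorrhage event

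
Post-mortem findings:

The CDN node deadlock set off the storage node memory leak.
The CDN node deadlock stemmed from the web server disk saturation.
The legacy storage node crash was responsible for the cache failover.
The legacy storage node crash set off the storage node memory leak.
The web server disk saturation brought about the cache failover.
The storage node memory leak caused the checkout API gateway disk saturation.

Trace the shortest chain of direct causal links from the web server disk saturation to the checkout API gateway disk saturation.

the web server disk saturation → the CDN node deadlock
the CDN node deadlock → the storage node memory leak
the storage node memory leak → the checkout API gateway disk saturation
Length: 3 steps.

the web server disk saturation → the CDN node deadlock → the storage node memory leak → the checkout API gateway disk saturation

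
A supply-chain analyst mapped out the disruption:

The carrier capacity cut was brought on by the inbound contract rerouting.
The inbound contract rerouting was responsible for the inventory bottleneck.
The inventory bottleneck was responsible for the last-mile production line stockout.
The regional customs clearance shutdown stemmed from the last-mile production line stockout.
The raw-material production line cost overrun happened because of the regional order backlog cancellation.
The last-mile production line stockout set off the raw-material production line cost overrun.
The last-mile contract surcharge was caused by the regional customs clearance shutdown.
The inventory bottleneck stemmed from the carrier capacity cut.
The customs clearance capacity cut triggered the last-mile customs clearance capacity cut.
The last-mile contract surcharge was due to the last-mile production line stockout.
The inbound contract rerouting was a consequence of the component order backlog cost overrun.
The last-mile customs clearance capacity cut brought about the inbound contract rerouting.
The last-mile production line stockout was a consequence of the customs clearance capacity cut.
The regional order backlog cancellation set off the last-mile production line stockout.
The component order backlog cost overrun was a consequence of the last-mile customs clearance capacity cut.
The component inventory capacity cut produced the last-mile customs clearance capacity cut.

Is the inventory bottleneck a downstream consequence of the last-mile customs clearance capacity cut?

Yes

There is a causal chain: the last-mile customs clearance capacity cut → the inbound contract rerouting → the inventory bottleneck.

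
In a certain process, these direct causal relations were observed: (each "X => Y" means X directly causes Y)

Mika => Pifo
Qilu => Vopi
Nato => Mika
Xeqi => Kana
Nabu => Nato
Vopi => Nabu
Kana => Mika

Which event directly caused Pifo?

Upstream contributors include Qilu, Xeqi, Vopi, Nabu, Kana, Nato, but only Mika feeds directly into Pifo.

Mika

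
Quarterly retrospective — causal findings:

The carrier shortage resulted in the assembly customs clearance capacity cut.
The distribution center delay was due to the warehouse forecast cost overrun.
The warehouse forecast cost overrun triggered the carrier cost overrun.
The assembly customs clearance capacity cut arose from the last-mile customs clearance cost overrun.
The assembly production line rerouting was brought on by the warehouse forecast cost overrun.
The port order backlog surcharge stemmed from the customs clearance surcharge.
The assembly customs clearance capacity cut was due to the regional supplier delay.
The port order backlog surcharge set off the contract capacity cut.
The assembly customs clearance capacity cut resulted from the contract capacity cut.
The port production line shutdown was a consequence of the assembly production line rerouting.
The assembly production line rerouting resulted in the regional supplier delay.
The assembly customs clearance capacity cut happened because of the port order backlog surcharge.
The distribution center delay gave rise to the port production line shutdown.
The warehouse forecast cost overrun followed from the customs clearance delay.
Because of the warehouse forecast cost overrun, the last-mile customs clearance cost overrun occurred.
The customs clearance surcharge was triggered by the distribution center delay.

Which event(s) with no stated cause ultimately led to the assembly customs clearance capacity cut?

Tracing upstream from the assembly customs clearance capacity cut: the assembly customs clearance capacity cut ← the last-mile customs clearance cost overrun ← the warehouse forecast cost overrun ← the customs clearance delay.
A separate upstream branch: the assembly customs clearance capacity cut ← the carrier shortage.
Each of those chain origins has no stated cause.

the carrier shortage, the customs clearance delay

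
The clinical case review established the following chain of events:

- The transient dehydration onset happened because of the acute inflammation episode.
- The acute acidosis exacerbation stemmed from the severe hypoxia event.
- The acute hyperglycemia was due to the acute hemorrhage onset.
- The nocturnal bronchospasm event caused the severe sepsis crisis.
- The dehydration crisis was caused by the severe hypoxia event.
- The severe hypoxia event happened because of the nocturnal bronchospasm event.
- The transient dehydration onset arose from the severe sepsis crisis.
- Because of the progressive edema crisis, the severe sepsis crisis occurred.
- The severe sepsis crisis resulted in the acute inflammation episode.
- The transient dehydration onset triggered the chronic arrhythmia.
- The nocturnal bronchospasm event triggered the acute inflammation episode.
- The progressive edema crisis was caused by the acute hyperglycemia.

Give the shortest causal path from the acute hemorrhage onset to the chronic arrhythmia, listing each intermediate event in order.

the acute hemorrhage onset → the acute hyperglycemia → the progressive edema crisis → the severe sepsis crisis → the transient dehydration onset → the chronic arrhythmia

the acute hemorrhage onset → the acute hyperglycemia
the acute hyperglycemia → the progressive edema crisis
the progressive edema crisis → the severe sepsis crisis
the severe sepsis crisis → the transient dehydration onset
the transient dehydration onset → the chronic arrhythmia
Length: 5 steps.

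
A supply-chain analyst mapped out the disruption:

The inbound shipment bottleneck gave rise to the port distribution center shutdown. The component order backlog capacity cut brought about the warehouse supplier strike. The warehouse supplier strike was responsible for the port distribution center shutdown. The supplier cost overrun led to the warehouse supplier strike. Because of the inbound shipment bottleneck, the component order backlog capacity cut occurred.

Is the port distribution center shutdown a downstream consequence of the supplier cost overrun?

There is a causal chain: the supplier cost overrun → the warehouse supplier strike → the port distribution center shutdown.

Yes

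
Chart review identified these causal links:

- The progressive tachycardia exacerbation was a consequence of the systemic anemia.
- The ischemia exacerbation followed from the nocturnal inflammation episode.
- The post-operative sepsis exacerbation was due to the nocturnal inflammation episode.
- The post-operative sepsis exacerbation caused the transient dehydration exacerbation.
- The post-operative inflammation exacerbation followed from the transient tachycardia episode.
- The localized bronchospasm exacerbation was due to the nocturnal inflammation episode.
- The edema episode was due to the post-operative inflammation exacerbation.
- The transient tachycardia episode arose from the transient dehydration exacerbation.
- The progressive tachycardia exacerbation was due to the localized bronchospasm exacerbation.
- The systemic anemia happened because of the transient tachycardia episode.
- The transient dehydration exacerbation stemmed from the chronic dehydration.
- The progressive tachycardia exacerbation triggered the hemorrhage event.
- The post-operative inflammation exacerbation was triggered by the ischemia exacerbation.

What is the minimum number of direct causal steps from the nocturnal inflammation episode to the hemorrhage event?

Shortest chain: the nocturnal inflammation episode → the localized bronchospasm exacerbation → the progressive tachycardia exacerbation → the hemorrhage event.

3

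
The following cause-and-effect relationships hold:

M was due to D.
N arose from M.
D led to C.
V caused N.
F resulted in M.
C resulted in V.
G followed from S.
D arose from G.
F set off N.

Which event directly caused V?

Upstream contributors include S, G, D, but only C feeds directly into V.

C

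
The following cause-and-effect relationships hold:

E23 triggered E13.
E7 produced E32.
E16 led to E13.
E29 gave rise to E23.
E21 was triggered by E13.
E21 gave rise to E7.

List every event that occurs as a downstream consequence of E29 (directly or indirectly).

Direct effects: E23.
2 steps out: E13.
3 steps out: E21.
4 steps out: E7.
5 steps out: E32.
Not reachable from it: E16.

E13, E21, E23, E32, E7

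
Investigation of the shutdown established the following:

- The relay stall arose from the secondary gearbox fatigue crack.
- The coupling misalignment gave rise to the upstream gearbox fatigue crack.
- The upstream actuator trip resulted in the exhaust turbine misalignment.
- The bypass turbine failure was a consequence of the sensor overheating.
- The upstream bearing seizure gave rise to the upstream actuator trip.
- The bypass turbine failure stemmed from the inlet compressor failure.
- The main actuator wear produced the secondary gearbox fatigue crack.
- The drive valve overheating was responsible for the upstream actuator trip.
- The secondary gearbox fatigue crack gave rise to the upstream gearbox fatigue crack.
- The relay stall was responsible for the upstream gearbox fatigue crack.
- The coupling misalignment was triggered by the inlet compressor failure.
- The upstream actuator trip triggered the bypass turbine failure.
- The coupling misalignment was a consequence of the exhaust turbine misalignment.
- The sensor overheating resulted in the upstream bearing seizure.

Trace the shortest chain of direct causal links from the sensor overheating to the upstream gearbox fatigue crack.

the sensor overheating → the upstream bearing seizure → the upstream actuator trip → the exhaust turbine misalignment → the coupling misalignment → the upstream gearbox fatigue crack

the sensor overheating → the upstream bearing seizure
the upstream bearing seizure → the upstream actuator trip
the upstream actuator trip → the exhaust turbine misalignment
the exhaust turbine misalignment → the coupling misalignment
the coupling misalignment → the upstream gearbox fatigue crack
Length: 5 steps.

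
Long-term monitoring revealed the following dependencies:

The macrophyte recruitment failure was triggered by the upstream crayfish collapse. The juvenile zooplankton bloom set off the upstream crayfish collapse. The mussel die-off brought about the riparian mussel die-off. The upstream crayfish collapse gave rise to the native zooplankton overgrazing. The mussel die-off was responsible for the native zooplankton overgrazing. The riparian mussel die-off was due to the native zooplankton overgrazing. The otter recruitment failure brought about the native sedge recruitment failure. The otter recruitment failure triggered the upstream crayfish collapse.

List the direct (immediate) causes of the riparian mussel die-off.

the mussel die-off, the native zooplankton overgrazing

Upstream contributors include the juvenile zooplankton bloom, the otter recruitment failure, the upstream crayfish collapse, but only the mussel die-off, the native zooplankton overgrazing feed directly into the riparian mussel die-off.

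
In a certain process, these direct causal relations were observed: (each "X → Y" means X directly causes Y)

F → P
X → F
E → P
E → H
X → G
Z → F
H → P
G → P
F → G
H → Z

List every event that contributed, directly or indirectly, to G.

Immediate causes of G: X, F.
Further upstream: E, H, Z.

E, F, H, X, Z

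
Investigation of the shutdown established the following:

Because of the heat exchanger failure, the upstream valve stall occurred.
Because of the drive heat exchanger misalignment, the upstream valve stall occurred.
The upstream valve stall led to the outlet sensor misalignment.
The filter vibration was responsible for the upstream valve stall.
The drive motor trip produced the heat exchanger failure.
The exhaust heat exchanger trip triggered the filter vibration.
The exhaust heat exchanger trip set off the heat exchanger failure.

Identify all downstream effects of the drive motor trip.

Direct effects: the heat exchanger failure.
2 steps out: the upstream valve stall.
3 steps out: the outlet sensor misalignment.
Not reachable from it: the exhaust heat exchanger trip, the filter vibration, the drive heat exchanger misalignment.

the heat exchanger failure, the outlet sensor misalignment, the upstream valve stall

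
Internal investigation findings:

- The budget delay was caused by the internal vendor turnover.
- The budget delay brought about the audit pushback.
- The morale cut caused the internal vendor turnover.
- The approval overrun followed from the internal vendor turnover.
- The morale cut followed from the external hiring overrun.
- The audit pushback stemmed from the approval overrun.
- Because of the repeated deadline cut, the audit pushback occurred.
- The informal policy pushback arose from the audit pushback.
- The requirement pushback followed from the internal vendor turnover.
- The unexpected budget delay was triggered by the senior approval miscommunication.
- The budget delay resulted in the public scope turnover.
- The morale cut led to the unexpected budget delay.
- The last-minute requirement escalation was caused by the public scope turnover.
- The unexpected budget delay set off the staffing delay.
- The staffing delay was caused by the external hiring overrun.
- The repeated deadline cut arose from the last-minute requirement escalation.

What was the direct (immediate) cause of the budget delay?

the internal vendor turnover

Upstream contributors include the external hiring overrun, the morale cut, but only the internal vendor turnover feeds directly into the budget delay.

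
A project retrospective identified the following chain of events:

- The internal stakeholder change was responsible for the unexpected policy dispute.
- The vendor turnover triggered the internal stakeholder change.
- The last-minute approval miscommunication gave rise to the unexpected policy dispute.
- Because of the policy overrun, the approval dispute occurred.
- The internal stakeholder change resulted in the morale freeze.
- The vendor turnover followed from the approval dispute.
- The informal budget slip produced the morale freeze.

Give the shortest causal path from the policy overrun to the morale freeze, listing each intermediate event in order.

the policy overrun → the approval dispute
the approval dispute → the vendor turnover
the vendor turnover → the internal stakeholder change
the internal stakeholder change → the morale freeze
Length: 4 steps.

the policy overrun → the approval dispute → the vendor turnover → the internal stakeholder change → the morale freeze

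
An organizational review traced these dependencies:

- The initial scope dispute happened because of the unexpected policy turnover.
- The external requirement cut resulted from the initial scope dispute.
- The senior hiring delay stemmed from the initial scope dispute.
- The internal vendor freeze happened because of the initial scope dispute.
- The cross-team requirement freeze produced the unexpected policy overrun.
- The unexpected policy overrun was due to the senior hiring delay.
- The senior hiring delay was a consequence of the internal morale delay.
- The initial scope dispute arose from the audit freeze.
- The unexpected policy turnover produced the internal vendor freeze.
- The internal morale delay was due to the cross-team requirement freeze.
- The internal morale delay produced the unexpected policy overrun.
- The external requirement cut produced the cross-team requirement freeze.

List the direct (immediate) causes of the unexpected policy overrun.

Upstream contributors include the unexpected policy turnover, the audit freeze, the initial scope dispute, the external requirement cut, but only the cross-team requirement freeze, the internal morale delay, the senior hiring delay feed directly into the unexpected policy overrun.

the cross-team requirement freeze, the internal morale delay, the senior hiring delay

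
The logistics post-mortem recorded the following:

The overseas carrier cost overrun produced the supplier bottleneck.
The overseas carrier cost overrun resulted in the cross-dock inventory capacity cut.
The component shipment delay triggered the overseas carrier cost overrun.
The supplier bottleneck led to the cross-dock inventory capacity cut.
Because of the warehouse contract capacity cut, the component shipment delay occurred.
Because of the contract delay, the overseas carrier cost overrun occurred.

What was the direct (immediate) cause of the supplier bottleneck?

Upstream contributors include the warehouse contract capacity cut, the component shipment delay, the contract delay, but only the overseas carrier cost overrun feeds directly into the supplier bottleneck.

the overseas carrier cost overrun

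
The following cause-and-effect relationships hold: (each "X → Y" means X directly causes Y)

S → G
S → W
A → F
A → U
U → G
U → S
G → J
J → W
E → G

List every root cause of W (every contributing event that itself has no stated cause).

A, E

Tracing upstream from W: W ← S ← U ← A.
A separate upstream branch: W ← J ← G ← E.
Each of those chain origins has no stated cause.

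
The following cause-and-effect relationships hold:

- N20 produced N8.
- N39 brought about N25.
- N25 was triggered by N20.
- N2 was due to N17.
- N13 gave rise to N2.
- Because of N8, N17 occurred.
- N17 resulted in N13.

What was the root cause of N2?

N20

Tracing upstream from N2: N2 ← N17 ← N8 ← N20.
N20 has no stated cause, so it is the root.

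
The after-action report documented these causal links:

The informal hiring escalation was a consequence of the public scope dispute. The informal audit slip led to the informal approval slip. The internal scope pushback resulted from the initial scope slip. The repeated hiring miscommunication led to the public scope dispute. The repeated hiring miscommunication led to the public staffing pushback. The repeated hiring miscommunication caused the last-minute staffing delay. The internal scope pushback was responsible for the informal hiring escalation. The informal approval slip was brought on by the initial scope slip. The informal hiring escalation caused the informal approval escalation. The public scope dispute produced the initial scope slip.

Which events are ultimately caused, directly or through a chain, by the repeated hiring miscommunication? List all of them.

Direct effects: the public staffing pushback, the public scope dispute, the last-minute staffing delay.
2 steps out: the initial scope slip, the informal hiring escalation.
3 steps out: the internal scope pushback, the informal approval escalation, the informal approval slip.
Not reachable from it: the informal audit slip.

the informal approval escalation, the informal approval slip, the informal hiring escalation, the initial scope slip, the internal scope pushback, the last-minute staffing delay, the public scope dispute, the public staffing pushback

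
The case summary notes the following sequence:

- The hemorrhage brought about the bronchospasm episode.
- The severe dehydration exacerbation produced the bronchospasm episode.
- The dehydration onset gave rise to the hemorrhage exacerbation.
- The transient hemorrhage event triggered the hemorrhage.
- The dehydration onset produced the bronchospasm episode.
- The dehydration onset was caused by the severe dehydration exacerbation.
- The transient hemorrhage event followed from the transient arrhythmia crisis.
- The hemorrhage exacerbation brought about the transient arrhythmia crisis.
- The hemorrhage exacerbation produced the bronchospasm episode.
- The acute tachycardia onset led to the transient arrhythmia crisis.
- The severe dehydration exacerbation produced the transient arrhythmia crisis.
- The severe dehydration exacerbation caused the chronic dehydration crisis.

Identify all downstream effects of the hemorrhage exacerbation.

Direct effects: the transient arrhythmia crisis, the bronchospasm episode.
2 steps out: the transient hemorrhage event.
3 steps out: the hemorrhage.
Not reachable from it: the severe dehydration exacerbation, the dehydration onset, the acute tachycardia onset, the chronic dehydration crisis.

the bronchospasm episode, the hemorrhage, the transient arrhythmia crisis, the transient hemorrhage event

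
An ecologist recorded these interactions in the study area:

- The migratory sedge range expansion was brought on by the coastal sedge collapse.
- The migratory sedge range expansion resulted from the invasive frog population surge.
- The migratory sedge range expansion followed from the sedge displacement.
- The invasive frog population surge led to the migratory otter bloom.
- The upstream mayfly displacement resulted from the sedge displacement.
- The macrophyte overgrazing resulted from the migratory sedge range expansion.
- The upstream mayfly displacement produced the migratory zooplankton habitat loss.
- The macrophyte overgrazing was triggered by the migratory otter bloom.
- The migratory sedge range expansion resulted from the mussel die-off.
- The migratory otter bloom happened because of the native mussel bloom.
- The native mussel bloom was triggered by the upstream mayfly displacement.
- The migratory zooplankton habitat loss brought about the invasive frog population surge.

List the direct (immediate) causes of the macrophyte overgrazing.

Upstream contributors include the mussel die-off, the sedge displacement, the upstream mayfly displacement, the migratory zooplankton habitat loss, the invasive frog population surge, the native mussel bloom, the coastal sedge collapse, but only the migratory otter bloom, the migratory sedge range expansion feed directly into the macrophyte overgrazing.

the migratory otter bloom, the migratory sedge range expansion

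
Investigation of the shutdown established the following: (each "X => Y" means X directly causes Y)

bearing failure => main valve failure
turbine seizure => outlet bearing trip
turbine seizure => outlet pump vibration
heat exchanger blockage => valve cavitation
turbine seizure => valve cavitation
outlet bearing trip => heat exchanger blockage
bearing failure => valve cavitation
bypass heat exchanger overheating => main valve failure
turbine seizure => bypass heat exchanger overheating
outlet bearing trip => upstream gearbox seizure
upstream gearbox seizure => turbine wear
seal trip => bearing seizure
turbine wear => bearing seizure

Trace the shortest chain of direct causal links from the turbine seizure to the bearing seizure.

the turbine seizure → the outlet bearing trip → the upstream gearbox seizure → the turbine wear → the bearing seizure

the turbine seizure → the outlet bearing trip
the outlet bearing trip → the upstream gearbox seizure
the upstream gearbox seizure → the turbine wear
the turbine wear → the bearing seizure
Length: 4 steps.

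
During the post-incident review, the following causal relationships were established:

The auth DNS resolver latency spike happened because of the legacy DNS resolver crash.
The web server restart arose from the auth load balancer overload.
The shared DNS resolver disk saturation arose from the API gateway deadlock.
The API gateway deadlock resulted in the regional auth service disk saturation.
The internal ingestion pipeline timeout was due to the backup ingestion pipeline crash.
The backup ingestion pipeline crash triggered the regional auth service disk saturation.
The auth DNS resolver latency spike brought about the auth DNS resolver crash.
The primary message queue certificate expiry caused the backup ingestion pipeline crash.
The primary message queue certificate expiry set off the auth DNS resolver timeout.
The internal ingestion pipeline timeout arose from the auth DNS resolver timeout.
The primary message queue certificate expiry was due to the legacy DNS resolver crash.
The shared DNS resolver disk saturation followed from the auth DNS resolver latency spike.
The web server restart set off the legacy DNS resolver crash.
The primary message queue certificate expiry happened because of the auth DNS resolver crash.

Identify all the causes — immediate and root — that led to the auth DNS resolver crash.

Immediate cause of the auth DNS resolver crash: the auth DNS resolver latency spike.
Further upstream: the auth load balancer overload, the web server restart, the legacy DNS resolver crash.

the auth DNS resolver latency spike, the auth load balancer overload, the legacy DNS resolver crash, the web server restart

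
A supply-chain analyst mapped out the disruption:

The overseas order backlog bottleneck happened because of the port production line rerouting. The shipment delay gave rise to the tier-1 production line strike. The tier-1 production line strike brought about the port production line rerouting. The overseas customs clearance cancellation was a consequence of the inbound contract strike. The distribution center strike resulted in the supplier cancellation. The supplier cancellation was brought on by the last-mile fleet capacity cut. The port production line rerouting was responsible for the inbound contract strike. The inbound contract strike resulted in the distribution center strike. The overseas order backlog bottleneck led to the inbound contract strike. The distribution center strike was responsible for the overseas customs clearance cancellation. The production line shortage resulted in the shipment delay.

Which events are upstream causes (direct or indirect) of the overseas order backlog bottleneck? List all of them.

Immediate cause of the overseas order backlog bottleneck: the port production line rerouting.
Further upstream: the production line shortage, the shipment delay, the tier-1 production line strike.

the port production line rerouting, the production line shortage, the shipment delay, the tier-1 production line strike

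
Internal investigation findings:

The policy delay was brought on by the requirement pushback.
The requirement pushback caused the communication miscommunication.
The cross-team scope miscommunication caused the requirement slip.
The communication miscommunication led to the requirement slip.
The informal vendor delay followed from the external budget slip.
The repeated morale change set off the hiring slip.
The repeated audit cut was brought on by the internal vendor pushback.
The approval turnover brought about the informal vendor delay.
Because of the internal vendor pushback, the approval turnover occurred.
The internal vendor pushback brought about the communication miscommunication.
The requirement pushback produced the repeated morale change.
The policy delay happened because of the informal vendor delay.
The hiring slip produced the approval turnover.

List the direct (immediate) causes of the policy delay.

the informal vendor delay, the requirement pushback

Upstream contributors include the internal vendor pushback, the external budget slip, the repeated morale change, the hiring slip, the approval turnover, but only the informal vendor delay, the requirement pushback feed directly into the policy delay.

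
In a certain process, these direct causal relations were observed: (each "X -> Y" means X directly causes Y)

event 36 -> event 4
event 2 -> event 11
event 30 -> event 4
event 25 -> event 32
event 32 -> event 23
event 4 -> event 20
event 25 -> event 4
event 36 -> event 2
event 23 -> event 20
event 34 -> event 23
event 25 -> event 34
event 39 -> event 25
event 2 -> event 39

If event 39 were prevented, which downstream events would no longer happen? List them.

Downstream of event 39: event 25, event 34, event 32, event 23, event 4, event 20.
Of those, still caused via another path: event 4, event 20.
The remainder have no surviving cause.

event 23, event 25, event 32, event 34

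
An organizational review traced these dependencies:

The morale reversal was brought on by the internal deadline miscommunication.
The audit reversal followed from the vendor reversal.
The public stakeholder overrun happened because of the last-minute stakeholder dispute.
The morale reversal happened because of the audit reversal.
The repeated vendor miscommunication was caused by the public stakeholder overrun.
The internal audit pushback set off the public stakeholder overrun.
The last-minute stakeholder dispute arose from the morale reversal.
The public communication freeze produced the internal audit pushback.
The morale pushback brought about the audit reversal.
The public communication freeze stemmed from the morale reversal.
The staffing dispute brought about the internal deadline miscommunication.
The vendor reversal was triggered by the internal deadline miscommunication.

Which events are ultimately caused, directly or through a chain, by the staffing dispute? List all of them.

Direct effects: the internal deadline miscommunication.
2 steps out: the vendor reversal, the morale reversal.
3 steps out: the audit reversal, the public communication freeze, the last-minute stakeholder dispute.
4 steps out: the internal audit pushback, the public stakeholder overrun.
5 steps out: the repeated vendor miscommunication.
Not reachable from it: the morale pushback.

the audit reversal, the internal audit pushback, the internal deadline miscommunication, the last-minute stakeholder dispute, the morale reversal, the public communication freeze, the public stakeholder overrun, the repeated vendor miscommunication, the vendor reversal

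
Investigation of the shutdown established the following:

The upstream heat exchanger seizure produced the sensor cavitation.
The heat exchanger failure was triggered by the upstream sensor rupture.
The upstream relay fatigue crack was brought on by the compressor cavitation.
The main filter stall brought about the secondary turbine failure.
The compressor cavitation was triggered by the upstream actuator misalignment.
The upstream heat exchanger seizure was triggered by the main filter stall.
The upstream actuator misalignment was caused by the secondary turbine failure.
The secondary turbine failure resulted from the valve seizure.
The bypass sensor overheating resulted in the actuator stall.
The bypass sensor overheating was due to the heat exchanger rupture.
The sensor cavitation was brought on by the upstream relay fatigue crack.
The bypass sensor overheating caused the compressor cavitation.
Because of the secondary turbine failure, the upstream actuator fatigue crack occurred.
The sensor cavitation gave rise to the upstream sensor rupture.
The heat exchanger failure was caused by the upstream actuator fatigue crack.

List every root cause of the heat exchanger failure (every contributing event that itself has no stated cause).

Tracing upstream from the heat exchanger failure: the heat exchanger failure ← the upstream actuator fatigue crack ← the secondary turbine failure ← the main filter stall.
A separate upstream branch: the heat exchanger failure ← the upstream actuator fatigue crack ← the secondary turbine failure ← the valve seizure.
A separate upstream branch: the heat exchanger failure ← the upstream sensor rupture ← the sensor cavitation ← the upstream relay fatigue crack ← the compressor cavitation ← the bypass sensor overheating ← the heat exchanger rupture.
Each of those chain origins has no stated cause.

the heat exchanger rupture, the main filter stall, the valve seizure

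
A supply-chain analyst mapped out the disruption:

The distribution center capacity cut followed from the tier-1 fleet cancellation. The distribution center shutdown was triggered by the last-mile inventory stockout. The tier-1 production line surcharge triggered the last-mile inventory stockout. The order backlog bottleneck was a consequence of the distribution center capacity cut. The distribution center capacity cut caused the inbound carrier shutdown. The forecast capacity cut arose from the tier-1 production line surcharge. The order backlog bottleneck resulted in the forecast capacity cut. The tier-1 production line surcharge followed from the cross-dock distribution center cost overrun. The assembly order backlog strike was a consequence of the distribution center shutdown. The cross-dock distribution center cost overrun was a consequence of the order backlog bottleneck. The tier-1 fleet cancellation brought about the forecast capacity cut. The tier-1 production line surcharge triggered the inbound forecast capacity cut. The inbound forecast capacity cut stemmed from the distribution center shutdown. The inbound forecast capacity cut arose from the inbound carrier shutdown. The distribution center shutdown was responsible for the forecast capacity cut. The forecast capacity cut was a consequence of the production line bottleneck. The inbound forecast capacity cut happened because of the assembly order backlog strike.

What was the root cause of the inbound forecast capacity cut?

the tier-1 fleet cancellation

Tracing upstream from the inbound forecast capacity cut: the inbound forecast capacity cut ← the inbound carrier shutdown ← the distribution center capacity cut ← the tier-1 fleet cancellation.
The tier-1 fleet cancellation has no stated cause, so it is the root.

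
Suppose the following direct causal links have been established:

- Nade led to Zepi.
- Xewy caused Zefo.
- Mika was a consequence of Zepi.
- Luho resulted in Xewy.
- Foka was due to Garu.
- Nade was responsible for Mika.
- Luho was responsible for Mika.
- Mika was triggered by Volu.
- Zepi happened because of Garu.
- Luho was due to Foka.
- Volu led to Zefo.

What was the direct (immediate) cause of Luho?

Foka

Upstream contributors include Garu, but only Foka feeds directly into Luho.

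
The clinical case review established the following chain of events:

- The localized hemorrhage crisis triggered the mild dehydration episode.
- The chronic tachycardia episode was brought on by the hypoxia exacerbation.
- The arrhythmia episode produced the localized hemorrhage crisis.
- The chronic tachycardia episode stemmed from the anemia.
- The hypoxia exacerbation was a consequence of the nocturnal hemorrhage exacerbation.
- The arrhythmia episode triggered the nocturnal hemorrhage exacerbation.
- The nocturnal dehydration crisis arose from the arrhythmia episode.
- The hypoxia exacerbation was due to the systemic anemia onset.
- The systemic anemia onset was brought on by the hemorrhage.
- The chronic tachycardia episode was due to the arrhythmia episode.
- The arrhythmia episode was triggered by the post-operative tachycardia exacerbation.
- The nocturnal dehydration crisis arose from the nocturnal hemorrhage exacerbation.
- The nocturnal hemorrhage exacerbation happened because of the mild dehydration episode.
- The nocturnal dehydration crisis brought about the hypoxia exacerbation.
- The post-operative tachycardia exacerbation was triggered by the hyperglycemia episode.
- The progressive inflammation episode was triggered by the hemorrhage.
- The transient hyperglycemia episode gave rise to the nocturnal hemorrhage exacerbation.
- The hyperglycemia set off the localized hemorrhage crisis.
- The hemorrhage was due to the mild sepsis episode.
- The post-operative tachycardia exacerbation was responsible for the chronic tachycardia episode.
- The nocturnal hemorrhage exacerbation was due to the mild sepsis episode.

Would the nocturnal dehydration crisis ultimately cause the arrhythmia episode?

No

The nocturnal dehydration crisis leads to the hypoxia exacerbation, the chronic tachycardia episode; the arrhythmia episode is not among them.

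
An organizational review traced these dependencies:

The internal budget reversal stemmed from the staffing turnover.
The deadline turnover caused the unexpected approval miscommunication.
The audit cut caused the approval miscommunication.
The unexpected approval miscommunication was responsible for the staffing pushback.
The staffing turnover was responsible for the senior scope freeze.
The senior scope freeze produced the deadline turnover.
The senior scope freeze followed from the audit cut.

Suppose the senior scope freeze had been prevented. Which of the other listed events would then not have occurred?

the deadline turnover, the staffing pushback, the unexpected approval miscommunication

Downstream of the senior scope freeze: the deadline turnover, the unexpected approval miscommunication, the staffing pushback.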